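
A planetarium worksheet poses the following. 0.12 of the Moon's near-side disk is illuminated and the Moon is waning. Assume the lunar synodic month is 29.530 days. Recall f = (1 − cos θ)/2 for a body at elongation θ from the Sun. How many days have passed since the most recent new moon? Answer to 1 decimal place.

From f = (1 − cos θ)/2: cos θ = 1 − 2×0.12 = 0.760; arccos → 40.5°.
A waning Moon lies in 180°–360°, so θ = 360° − 40.5° = 319.5°.
At 360°/29.530 d per day, 319.5° corresponds to 26.20 days.

26.2 days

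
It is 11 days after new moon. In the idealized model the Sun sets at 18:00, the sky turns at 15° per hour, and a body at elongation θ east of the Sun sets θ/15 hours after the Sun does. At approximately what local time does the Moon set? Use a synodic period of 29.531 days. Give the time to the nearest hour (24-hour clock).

The Moon has covered 11/29.531 of its cycle, so θ ≈ 360° × 11/29.531 = 134.1°.
Delay after the Sun = 134.1° / (15°/h) ≈ 8.94 h.
18:00 + 8.94 h ≈ 02:56 → 03:00 to the nearest hour.

03:00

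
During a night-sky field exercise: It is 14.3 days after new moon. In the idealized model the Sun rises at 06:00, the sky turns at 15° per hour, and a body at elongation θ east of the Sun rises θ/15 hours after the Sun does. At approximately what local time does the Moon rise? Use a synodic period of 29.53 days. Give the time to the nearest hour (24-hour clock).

18:00

Elongation θ = 360° × 14.3/29.53 ≈ 174.3°.
The Moon trails the Sun by θ/15 = 174.3/15 ≈ 11.62 hours.
06:00 + 11.62 h ≈ 17:37 → 18:00 to the nearest hour.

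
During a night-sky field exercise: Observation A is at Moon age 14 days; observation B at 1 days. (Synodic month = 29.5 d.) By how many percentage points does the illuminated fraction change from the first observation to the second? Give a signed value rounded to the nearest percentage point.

θ₁ = 360° × 14/29.5 = 170.8°, f₁ = (1 − cos θ₁)/2 = 0.994.
θ₂ = 360° × 1/29.5 = 12.2°, f₂ = (1 − cos θ₂)/2 = 0.011.
Change = f₂ − f₁ = -0.982 → -98 percentage points.

-98 pp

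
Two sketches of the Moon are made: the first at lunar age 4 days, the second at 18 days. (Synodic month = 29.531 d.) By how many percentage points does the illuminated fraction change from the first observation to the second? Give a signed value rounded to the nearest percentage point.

θ₁ = 360° × 4/29.531 = 48.8°, f₁ = (1 − cos θ₁)/2 = 0.170.
θ₂ = 360° × 18/29.531 = 219.4°, f₂ = (1 − cos θ₂)/2 = 0.886.
Change = f₂ − f₁ = +0.716 → +72 percentage points.

+72 pp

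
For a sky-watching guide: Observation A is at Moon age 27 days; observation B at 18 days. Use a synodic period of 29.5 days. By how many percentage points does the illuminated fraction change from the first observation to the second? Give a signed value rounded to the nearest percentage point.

+82 pp

θ₁ = 360° × 27/29.5 = 329.5°, f₁ = (1 − cos θ₁)/2 = 0.069.
θ₂ = 360° × 18/29.5 = 219.7°, f₂ = (1 − cos θ₂)/2 = 0.885.
Change = f₂ − f₁ = +0.816 → +82 percentage points.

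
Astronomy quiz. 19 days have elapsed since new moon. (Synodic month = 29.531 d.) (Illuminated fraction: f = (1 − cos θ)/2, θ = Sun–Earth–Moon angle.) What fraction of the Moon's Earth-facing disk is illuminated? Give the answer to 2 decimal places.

0.81

Phase angle: θ = 360°·(19 d)/(29.531 d) = 231.6°.
cos 231.6° = (-0.621), so f = (1 − (-0.621))/2 = 0.810.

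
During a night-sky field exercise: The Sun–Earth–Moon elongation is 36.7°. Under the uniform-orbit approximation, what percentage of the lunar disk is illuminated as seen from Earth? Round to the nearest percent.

f = (1 − cos 36.7°)/2 = (1 − 0.802)/2 ≈ 0.099, i.e. 10%.

10%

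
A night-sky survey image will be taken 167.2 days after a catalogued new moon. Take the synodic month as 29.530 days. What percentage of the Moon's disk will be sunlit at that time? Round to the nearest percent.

167.2 d spans 5 complete synodic months (5 × 29.530 = 147.65 d) plus 19.55 d.
The Moon has covered 19.55/29.530 of its cycle, so θ ≈ 360° × 19.55/29.530 = 238.3°.
cos 238.3° = (-0.525), so f = (1 − (-0.525))/2 = 0.762, so 76%.

76%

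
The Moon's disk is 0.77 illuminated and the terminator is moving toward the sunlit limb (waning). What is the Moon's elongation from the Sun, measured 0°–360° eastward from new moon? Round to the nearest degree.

237°

From f = (1 − cos θ)/2: cos θ = 1 − 2×0.77 = -0.540; arccos → 122.7°.
Waning ⇒ past full, so θ = 360° − 122.7° = 237.3°.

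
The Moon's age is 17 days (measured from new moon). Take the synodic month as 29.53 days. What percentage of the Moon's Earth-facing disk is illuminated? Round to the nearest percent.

Elongation θ = 360° × 17/29.53 ≈ 207.2°.
cos 207.2° = (-0.889), so f = (1 − (-0.889))/2 = 0.945, so 94%.

94%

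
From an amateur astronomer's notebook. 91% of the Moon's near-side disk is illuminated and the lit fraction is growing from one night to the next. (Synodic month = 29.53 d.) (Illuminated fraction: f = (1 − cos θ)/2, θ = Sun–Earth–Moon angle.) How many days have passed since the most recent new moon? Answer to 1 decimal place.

cos θ = 1 − 2f = -0.820, giving a principal value of 145.1°.
The Moon is waxing (0°–180°), so θ = 145.1° directly.
Age = 29.53 × 145.1°/360° ≈ 11.90 days.

11.9 days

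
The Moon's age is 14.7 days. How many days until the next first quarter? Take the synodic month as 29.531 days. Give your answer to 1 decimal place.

First quarter occurs at elongation 90°, i.e. at age 29.531 × 90/360 = 7.383 d.
This lunation's first quarter (7.383 d) has passed, so add one period: 36.914 − 14.7 = 22.214 days.

22.2 days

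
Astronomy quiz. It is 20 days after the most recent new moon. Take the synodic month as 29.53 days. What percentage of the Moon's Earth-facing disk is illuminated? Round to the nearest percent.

72%

The Moon has covered 20/29.53 of its cycle, so θ ≈ 360° × 20/29.53 = 243.8°.
cos 243.8° = (-0.441), so f = (1 − (-0.441))/2 = 0.721, so 72%.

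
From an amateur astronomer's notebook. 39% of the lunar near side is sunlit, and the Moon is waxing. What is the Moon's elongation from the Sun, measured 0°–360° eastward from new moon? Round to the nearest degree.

77°

From f = (1 − cos θ)/2: cos θ = 1 − 2×0.39 = 0.220; arccos → 77.3°.
The Moon is waxing (0°–180°), so θ = 77.3° directly.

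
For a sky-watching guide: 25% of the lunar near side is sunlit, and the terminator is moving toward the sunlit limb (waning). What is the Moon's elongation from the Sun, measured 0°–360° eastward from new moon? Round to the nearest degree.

300°

Invert f = (1 − cos θ)/2 to get cos θ = 1 − 2(0.25) = 0.500, hence θ₀ = arccos 0.500 = 60.0°.
A waning Moon lies in 180°–360°, so θ = 360° − 60.0° = 300.0°.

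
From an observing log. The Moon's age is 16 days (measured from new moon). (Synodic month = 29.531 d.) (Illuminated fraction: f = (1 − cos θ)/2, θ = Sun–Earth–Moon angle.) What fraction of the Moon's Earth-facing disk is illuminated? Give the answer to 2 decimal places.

The Moon has covered 16/29.531 of its cycle, so θ ≈ 360° × 16/29.531 = 195.0°.
cos 195.0° = (-0.966), so f = (1 − (-0.966))/2 = 0.983.

0.98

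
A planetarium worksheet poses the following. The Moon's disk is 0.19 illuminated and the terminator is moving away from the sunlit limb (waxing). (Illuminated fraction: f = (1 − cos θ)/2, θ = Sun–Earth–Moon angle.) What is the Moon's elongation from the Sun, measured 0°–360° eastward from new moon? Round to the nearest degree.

Invert f = (1 − cos θ)/2 to get cos θ = 1 − 2(0.19) = 0.620, hence θ₀ = arccos 0.620 = 51.7°.
The Moon is waxing (0°–180°), so θ = 51.7° directly.

52°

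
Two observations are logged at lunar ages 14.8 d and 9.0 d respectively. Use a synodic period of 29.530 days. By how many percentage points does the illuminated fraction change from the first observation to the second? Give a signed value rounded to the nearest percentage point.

First observation: θ = 360°·14.8/29.530 = 180.4°, so f = 1.000.
Second observation: θ = 109.7°, f = 0.669.
Δf = 0.669 − 1.000 = -0.331, i.e. -33 pp.

-33 pp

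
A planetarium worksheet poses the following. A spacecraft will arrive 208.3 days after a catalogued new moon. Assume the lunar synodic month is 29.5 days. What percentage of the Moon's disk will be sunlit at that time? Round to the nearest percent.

208.3 d spans 7 complete synodic months (7 × 29.5 = 206.50 d) plus 1.80 d.
Elongation θ = 360° × 1.80/29.5 ≈ 22.0°.
cos 22.0° = 0.927, so f = (1 − 0.927)/2 = 0.036, so 4%.

4%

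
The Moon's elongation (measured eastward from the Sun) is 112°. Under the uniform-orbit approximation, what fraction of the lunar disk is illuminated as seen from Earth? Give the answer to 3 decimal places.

f = (1 − cos 112°)/2 = (1 − (-0.375))/2 ≈ 0.687.

0.687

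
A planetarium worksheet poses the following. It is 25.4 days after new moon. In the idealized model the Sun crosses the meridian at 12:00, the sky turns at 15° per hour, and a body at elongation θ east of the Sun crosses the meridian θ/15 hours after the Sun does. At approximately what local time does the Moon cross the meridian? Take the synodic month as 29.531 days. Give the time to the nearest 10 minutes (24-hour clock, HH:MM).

08:40

Elongation θ = 360° × 25.4/29.531 ≈ 309.6°.
Delay after the Sun = 309.6° / (15°/h) ≈ 20.64 h.
12:00 + 20.643 h ≈ 08:39 → 08:40 to the nearest ten minutes.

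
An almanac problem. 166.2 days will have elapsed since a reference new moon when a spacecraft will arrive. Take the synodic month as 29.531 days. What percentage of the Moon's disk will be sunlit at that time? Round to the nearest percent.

85%

166.2 d spans 5 complete synodic months (5 × 29.531 = 147.66 d) plus 18.54 d.
Phase angle: θ = 360°·(18.54 d)/(29.531 d) = 226.1°.
Illuminated fraction = (1 − cos 226.1°)/2 = (1 − (-0.694))/2 ≈ 0.847, so 85%.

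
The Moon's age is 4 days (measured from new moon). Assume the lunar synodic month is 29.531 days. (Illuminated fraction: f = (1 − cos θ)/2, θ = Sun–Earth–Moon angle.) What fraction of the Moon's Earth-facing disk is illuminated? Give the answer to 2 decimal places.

0.17

The Moon has covered 4/29.531 of its cycle, so θ ≈ 360° × 4/29.531 = 48.8°.
cos 48.8° = 0.659, so f = (1 − 0.659)/2 = 0.170.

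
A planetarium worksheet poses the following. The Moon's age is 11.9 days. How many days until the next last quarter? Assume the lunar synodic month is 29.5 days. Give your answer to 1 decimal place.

Last quarter is 0.75 of the way through the cycle: age 0.75 × 29.5 = 22.125 d.
So 10.225 days remain (22.125 − 11.9).

10.2 days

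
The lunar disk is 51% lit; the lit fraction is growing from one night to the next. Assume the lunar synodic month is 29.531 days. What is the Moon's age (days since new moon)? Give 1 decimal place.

cos θ = 1 − 2f = -0.020, giving a principal value of 91.1°.
Waxing ⇒ before full, so θ = 91.1°.
That fraction of the synodic month is 91.1/360 × 29.531 d ≈ 7.48 d.

7.5 days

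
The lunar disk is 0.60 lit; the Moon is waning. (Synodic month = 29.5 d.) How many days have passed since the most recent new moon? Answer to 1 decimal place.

21.2 days

cos θ = 1 − 2f = -0.200, giving a principal value of 101.5°.
A waning Moon lies in 180°–360°, so θ = 360° − 101.5° = 258.5°.
That fraction of the synodic month is 258.5/360 × 29.5 d ≈ 21.18 d.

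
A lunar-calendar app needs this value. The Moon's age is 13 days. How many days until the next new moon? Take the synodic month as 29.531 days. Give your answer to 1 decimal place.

16.5 days

One full lunation from the last new moon is 29.531 d; remaining = 29.531 − 13 = 16.531 d.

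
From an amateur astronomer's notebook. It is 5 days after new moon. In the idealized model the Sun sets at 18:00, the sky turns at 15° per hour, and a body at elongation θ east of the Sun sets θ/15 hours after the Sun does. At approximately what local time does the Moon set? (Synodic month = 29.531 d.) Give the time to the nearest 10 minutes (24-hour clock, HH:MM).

The Moon has covered 5/29.531 of its cycle, so θ ≈ 360° × 5/29.531 = 61.0°.
The Moon trails the Sun by θ/15 = 61.0/15 ≈ 4.06 hours.
18:00 + 4.064 h ≈ 22:04 → 22:00 to the nearest ten minutes.

22:00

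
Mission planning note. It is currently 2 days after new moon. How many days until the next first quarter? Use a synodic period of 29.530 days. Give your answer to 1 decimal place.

First quarter is 0.25 of the way through the cycle: age 0.25 × 29.530 = 7.383 d.
That is 7.383 − 2 = 5.383 days ahead.

5.4 days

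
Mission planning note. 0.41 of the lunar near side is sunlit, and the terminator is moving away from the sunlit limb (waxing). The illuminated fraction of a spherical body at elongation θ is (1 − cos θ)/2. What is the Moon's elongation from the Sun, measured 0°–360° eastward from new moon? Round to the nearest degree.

From f = (1 − cos θ)/2: cos θ = 1 − 2×0.41 = 0.180; arccos → 79.6°.
Before full moon the principal value applies: θ = 79.6°.

80°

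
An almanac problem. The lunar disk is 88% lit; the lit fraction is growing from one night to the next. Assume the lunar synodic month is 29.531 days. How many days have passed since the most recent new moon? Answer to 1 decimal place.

11.4 days

Invert f = (1 − cos θ)/2 to get cos θ = 1 − 2(0.88) = -0.760, hence θ₀ = arccos -0.760 = 139.5°.
The Moon is waxing (0°–180°), so θ = 139.5° directly.
At 360°/29.531 d per day, 139.5° corresponds to 11.44 days.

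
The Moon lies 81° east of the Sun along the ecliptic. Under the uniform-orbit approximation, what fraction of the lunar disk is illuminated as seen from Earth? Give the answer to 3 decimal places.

cos 81° = 0.156, so f = (1 − 0.156)/2 = 0.422.

0.422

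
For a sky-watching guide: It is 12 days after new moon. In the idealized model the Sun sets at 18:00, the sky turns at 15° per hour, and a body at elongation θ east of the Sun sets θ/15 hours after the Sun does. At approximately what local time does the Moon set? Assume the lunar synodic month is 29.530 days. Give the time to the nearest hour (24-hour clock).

The Moon has covered 12/29.530 of its cycle, so θ ≈ 360° × 12/29.530 = 146.3°.
At 15° of sky rotation per hour, 146.3° corresponds to a 9.75 h lag.
18:00 + 9.75 h ≈ 03:45 → 04:00 to the nearest hour.

04:00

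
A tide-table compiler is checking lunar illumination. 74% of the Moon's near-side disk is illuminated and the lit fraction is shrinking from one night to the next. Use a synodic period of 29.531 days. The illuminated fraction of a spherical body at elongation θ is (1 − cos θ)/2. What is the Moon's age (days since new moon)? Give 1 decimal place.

Invert f = (1 − cos θ)/2 to get cos θ = 1 − 2(0.74) = -0.480, hence θ₀ = arccos -0.480 = 118.7°.
Since the Moon is past full (waning), take the reflex angle: θ = 360° − 118.7° = 241.3°.
Age = 29.531 × 241.3°/360° ≈ 19.80 days.

19.8 days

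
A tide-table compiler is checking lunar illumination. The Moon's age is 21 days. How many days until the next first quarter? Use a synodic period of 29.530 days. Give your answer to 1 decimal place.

15.9 days

First quarter is 0.25 of the way through the cycle: age 0.25 × 29.530 = 7.383 d.
Already past this cycle's first quarter; the next is at 7.383 + 29.530 = 36.913 d, so 36.913 − 21 = 15.913 days.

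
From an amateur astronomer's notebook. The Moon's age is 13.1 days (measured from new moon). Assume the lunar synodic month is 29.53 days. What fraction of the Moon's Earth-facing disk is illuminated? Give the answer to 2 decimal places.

0.97

Elongation θ = 360° × 13.1/29.53 ≈ 159.7°.
Illuminated fraction = (1 − cos 159.7°)/2 = (1 − (-0.938))/2 ≈ 0.969.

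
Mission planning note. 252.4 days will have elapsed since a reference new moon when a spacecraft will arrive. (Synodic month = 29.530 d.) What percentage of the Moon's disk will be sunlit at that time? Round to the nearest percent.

98%

252.4 d spans 8 complete synodic months (8 × 29.530 = 236.24 d) plus 16.16 d.
The Moon has covered 16.16/29.530 of its cycle, so θ ≈ 360° × 16.16/29.530 = 197.0°.
cos 197.0° = (-0.956), so f = (1 − (-0.956))/2 = 0.978, so 98%.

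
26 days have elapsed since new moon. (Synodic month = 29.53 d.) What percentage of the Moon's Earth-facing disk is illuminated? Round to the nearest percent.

13%

Phase angle: θ = 360°·(26 d)/(29.53 d) = 317.0°.
With cos θ = 0.731, the lit fraction is (1 − 0.731)/2 ≈ 0.135, so 13%.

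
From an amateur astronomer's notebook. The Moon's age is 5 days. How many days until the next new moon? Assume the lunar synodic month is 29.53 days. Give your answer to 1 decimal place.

24.5 days

One full lunation from the last new moon is 29.53 d; remaining = 29.53 − 5 = 24.530 d.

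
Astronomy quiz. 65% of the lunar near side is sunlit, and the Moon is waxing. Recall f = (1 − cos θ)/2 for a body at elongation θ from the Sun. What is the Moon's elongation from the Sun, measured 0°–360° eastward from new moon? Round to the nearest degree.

107°

cos θ = 1 − 2f = -0.300, giving a principal value of 107.5°.
Before full moon the principal value applies: θ = 107.5°.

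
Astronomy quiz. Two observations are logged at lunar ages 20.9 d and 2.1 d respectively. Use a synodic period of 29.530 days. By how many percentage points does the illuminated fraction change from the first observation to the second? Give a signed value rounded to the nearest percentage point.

θ₁ = 360° × 20.9/29.530 = 254.8°, f₁ = (1 − cos θ₁)/2 = 0.631.
θ₂ = 360° × 2.1/29.530 = 25.6°, f₂ = (1 − cos θ₂)/2 = 0.049.
Change = f₂ − f₁ = -0.582 → -58 percentage points.

-58 percentage points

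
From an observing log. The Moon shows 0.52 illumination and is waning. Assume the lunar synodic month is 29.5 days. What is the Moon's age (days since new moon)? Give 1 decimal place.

Invert f = (1 − cos θ)/2 to get cos θ = 1 − 2(0.52) = -0.040, hence θ₀ = arccos -0.040 = 92.3°.
Since the Moon is past full (waning), take the reflex angle: θ = 360° − 92.3° = 267.7°.
At 360°/29.5 d per day, 267.7° corresponds to 21.94 days.

21.9 days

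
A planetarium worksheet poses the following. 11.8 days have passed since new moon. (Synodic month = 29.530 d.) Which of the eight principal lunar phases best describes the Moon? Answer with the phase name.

θ ≈ 360° × 11.8/29.530 = 144°, which falls in the waxing gibbous sector.

waxing gibbous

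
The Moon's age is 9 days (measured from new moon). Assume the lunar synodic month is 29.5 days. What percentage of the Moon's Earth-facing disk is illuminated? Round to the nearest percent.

The Moon has covered 9/29.5 of its cycle, so θ ≈ 360° × 9/29.5 = 109.8°.
cos 109.8° = (-0.339), so f = (1 − (-0.339))/2 = 0.670, so 67%.

67%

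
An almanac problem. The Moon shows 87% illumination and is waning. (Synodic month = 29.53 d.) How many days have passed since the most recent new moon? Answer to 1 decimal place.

18.2 days

Invert f = (1 − cos θ)/2 to get cos θ = 1 − 2(0.87) = -0.740, hence θ₀ = arccos -0.740 = 137.7°.
A waning Moon lies in 180°–360°, so θ = 360° − 137.7° = 222.3°.
Age = 29.53 × 222.3°/360° ≈ 18.23 days.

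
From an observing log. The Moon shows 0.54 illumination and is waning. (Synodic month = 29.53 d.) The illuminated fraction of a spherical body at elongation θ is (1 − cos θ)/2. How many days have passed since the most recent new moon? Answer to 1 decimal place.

cos θ = 1 − 2f = -0.080, giving a principal value of 94.6°.
A waning Moon lies in 180°–360°, so θ = 360° − 94.6° = 265.4°.
At 360°/29.53 d per day, 265.4° corresponds to 21.77 days.

21.8 days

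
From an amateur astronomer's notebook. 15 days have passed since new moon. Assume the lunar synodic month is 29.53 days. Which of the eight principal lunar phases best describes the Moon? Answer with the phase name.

At 15/29.53 of the cycle, θ ≈ 183° — the full moon range.

full moon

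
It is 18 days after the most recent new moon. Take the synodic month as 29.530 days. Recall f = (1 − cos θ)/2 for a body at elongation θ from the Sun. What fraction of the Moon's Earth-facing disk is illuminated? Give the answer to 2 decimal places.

The Moon has covered 18/29.530 of its cycle, so θ ≈ 360° × 18/29.530 = 219.4°.
With cos θ = (-0.772), the lit fraction is (1 − (-0.772))/2 ≈ 0.886.

0.89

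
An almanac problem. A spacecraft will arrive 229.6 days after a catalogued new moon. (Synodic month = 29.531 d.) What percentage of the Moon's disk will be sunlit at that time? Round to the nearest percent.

Reduce mod P: 229.6 − 7×29.531 = 22.88 d into the current lunation.
The Moon has covered 22.88/29.531 of its cycle, so θ ≈ 360° × 22.88/29.531 = 279.0°.
Illuminated fraction = (1 − cos 279.0°)/2 = (1 − 0.156)/2 ≈ 0.422, so 42%.

42%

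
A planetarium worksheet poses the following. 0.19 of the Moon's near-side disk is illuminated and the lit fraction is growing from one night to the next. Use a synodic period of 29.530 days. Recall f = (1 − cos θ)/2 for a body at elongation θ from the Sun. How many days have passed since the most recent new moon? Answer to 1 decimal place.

cos θ = 1 − 2f = 0.620, giving a principal value of 51.7°.
Waxing ⇒ before full, so θ = 51.7°.
Age = 29.530 × 51.7°/360° ≈ 4.24 days.

4.2 days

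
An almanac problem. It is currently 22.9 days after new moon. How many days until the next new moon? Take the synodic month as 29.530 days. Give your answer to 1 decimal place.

6.6 days

One full lunation from the last new moon is 29.530 d; remaining = 29.530 − 22.9 = 6.630 d.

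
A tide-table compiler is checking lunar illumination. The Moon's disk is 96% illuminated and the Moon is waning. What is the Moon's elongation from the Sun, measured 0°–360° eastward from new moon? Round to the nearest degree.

203°

From f = (1 − cos θ)/2: cos θ = 1 − 2×0.96 = -0.920; arccos → 156.9°.
A waning Moon lies in 180°–360°, so θ = 360° − 156.9° = 203.1°.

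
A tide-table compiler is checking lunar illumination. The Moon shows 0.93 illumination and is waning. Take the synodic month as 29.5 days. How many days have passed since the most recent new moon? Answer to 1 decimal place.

Invert f = (1 − cos θ)/2 to get cos θ = 1 − 2(0.93) = -0.860, hence θ₀ = arccos -0.860 = 149.3°.
Since the Moon is past full (waning), take the reflex angle: θ = 360° − 149.3° = 210.7°.
Age = 29.5 × 210.7°/360° ≈ 17.26 days.

17.3 days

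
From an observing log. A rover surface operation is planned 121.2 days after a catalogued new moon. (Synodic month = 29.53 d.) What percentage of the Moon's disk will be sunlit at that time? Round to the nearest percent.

121.2/29.53 = 4.104 lunations, so 4 complete cycles and 3.08 d into the next.
Elongation θ = 360° × 3.08/29.53 ≈ 37.5°.
Illuminated fraction = (1 − cos 37.5°)/2 = (1 − 0.793)/2 ≈ 0.104, so 10%.

10%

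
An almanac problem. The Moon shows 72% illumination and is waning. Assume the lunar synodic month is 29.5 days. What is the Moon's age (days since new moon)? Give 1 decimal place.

20.0 days

From f = (1 − cos θ)/2: cos θ = 1 − 2×0.72 = -0.440; arccos → 116.1°.
A waning Moon lies in 180°–360°, so θ = 360° − 116.1° = 243.9°.
That fraction of the synodic month is 243.9/360 × 29.5 d ≈ 19.99 d.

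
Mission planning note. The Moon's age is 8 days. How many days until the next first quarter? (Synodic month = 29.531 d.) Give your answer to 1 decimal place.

First quarter is 0.25 of the way through the cycle: age 0.25 × 29.531 = 7.383 d.
Already past this cycle's first quarter; the next is at 7.383 + 29.531 = 36.914 d, so 36.914 − 8 = 28.914 days.

28.9 days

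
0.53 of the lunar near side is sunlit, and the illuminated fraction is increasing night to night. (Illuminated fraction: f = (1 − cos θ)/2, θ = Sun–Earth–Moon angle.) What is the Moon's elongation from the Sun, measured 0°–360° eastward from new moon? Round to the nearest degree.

93°

Invert f = (1 − cos θ)/2 to get cos θ = 1 − 2(0.53) = -0.060, hence θ₀ = arccos -0.060 = 93.4°.
Waxing ⇒ before full, so θ = 93.4°.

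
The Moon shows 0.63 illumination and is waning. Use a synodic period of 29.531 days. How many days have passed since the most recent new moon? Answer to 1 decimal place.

20.9 days

From f = (1 − cos θ)/2: cos θ = 1 − 2×0.63 = -0.260; arccos → 105.1°.
A waning Moon lies in 180°–360°, so θ = 360° − 105.1° = 254.9°.
At 360°/29.531 d per day, 254.9° corresponds to 20.91 days.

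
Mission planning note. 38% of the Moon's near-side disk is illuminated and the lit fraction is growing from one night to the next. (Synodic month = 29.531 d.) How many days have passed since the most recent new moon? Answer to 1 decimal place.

6.2 days

From f = (1 − cos θ)/2: cos θ = 1 − 2×0.38 = 0.240; arccos → 76.1°.
Waxing ⇒ before full, so θ = 76.1°.
Age = 29.531 × 76.1°/360° ≈ 6.24 days.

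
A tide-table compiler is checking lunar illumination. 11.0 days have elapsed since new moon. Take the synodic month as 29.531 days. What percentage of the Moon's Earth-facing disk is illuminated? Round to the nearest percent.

Elongation θ = 360° × 11.0/29.531 ≈ 134.1°.
Illuminated fraction = (1 − cos 134.1°)/2 = (1 − (-0.696))/2 ≈ 0.848, so 85%.

85%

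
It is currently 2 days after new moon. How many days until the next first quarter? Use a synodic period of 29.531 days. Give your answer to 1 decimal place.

First quarter is 0.25 of the way through the cycle: age 0.25 × 29.531 = 7.383 d.
That is 7.383 − 2 = 5.383 days ahead.

5.4 days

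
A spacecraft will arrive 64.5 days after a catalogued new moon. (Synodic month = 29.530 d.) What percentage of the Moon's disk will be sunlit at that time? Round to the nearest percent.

30%

Reduce mod P: 64.5 − 2×29.530 = 5.44 d into the current lunation.
The Moon has covered 5.44/29.530 of its cycle, so θ ≈ 360° × 5.44/29.530 = 66.3°.
With cos θ = 0.402, the lit fraction is (1 − 0.402)/2 ≈ 0.299, so 30%.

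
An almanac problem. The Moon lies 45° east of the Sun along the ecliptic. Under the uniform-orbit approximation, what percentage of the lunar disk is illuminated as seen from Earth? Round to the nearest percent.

15%

cos 45° = 0.707, so f = (1 − 0.707)/2 = 0.146, i.e. 15%.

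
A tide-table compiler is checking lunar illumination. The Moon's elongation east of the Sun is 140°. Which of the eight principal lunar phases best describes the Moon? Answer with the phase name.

waxing gibbous

140° lies in the waxing gibbous sector of the 8-phase cycle.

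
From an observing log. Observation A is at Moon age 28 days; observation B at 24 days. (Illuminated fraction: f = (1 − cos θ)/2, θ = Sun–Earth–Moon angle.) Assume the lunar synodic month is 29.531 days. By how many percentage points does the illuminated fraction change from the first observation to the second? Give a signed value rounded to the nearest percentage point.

+28 pp

First observation: θ = 360°·28/29.531 = 341.3°, so f = 0.026.
Second observation: θ = 292.6°, f = 0.308.
Δf = 0.308 − 0.026 = +0.282, i.e. +28 pp.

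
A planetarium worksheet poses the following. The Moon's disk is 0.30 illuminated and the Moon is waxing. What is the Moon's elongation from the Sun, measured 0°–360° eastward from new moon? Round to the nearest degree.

From f = (1 − cos θ)/2: cos θ = 1 − 2×0.30 = 0.400; arccos → 66.4°.
Waxing ⇒ before full, so θ = 66.4°.

66°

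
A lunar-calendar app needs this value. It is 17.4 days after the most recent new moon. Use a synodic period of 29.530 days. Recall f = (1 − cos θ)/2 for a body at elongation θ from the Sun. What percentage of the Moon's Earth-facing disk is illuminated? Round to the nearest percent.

Phase angle: θ = 360°·(17.4 d)/(29.530 d) = 212.1°.
cos 212.1° = (-0.847), so f = (1 − (-0.847))/2 = 0.923, so 92%.

92%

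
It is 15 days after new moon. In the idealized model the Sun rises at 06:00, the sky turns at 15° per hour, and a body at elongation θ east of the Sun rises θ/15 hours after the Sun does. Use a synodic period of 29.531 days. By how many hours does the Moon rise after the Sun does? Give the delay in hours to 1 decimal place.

Elongation θ = 360° × 15/29.531 ≈ 182.9°.
Delay after the Sun = 182.9° / (15°/h) ≈ 12.19 h.
So the Moon rises 12.19 h after the Sun.

12.2 h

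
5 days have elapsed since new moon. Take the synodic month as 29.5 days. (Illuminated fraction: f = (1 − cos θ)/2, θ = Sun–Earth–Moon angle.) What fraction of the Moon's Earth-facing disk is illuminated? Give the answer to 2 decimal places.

0.26

The Moon has covered 5/29.5 of its cycle, so θ ≈ 360° × 5/29.5 = 61.0°.
cos 61.0° = 0.485, so f = (1 − 0.485)/2 = 0.258.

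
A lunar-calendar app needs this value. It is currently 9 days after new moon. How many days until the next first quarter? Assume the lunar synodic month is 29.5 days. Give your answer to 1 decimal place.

27.9 days

First quarter occurs at elongation 90°, i.e. at age 29.5 × 90/360 = 7.375 d.
Already past this cycle's first quarter; the next is at 7.375 + 29.5 = 36.875 d, so 36.875 − 9 = 27.875 days.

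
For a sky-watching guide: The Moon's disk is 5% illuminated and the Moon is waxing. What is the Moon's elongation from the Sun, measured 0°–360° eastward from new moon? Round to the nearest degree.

26°

cos θ = 1 − 2f = 0.900, giving a principal value of 25.8°.
Before full moon the principal value applies: θ = 25.8°.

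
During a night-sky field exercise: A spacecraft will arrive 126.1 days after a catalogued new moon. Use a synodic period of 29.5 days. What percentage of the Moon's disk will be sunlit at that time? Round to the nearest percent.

58%

126.1/29.5 = 4.275 lunations, so 4 complete cycles and 8.10 d into the next.
Phase angle: θ = 360°·(8.10 d)/(29.5 d) = 98.8°.
With cos θ = (-0.154), the lit fraction is (1 − (-0.154))/2 ≈ 0.577, so 58%.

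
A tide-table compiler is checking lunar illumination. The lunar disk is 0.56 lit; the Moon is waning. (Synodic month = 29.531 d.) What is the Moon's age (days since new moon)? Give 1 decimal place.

From f = (1 − cos θ)/2: cos θ = 1 − 2×0.56 = -0.120; arccos → 96.9°.
Waning ⇒ past full, so θ = 360° − 96.9° = 263.1°.
Age = 29.531 × 263.1°/360° ≈ 21.58 days.

21.6 days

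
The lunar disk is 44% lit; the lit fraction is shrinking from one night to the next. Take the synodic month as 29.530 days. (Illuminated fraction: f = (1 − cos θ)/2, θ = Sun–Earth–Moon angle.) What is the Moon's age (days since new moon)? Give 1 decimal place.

22.7 days

Invert f = (1 − cos θ)/2 to get cos θ = 1 − 2(0.44) = 0.120, hence θ₀ = arccos 0.120 = 83.1°.
Since the Moon is past full (waning), take the reflex angle: θ = 360° − 83.1° = 276.9°.
At 360°/29.530 d per day, 276.9° corresponds to 22.71 days.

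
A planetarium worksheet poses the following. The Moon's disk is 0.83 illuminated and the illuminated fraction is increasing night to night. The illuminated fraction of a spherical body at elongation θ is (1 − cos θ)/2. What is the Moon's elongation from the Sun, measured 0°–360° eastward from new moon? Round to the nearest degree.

Invert f = (1 − cos θ)/2 to get cos θ = 1 − 2(0.83) = -0.660, hence θ₀ = arccos -0.660 = 131.3°.
Waxing ⇒ before full, so θ = 131.3°.

131°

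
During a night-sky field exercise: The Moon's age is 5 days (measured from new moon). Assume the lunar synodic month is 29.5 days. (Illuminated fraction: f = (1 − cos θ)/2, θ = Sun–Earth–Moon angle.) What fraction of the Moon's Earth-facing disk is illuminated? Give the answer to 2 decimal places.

0.26

Elongation θ = 360° × 5/29.5 ≈ 61.0°.
Illuminated fraction = (1 − cos 61.0°)/2 = (1 − 0.485)/2 ≈ 0.258.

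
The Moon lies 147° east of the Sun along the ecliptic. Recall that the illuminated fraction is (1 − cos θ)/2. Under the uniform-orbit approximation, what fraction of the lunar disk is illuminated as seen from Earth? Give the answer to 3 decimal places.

0.919

cos 147° = (-0.839), so f = (1 − (-0.839))/2 = 0.919.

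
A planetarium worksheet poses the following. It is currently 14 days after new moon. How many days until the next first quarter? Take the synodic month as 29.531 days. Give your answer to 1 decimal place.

22.9 days

First quarter occurs at elongation 90°, i.e. at age 29.531 × 90/360 = 7.383 d.
This lunation's first quarter (7.383 d) has passed, so add one period: 36.914 − 14 = 22.914 days.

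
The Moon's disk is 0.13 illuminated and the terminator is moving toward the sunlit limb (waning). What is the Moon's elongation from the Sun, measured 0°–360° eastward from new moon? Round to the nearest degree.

From f = (1 − cos θ)/2: cos θ = 1 − 2×0.13 = 0.740; arccos → 42.3°.
Waning ⇒ past full, so θ = 360° − 42.3° = 317.7°.

318°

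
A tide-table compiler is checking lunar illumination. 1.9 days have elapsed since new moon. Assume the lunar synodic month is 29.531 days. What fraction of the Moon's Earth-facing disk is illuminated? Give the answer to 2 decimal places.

The Moon has covered 1.9/29.531 of its cycle, so θ ≈ 360° × 1.9/29.531 = 23.2°.
Illuminated fraction = (1 − cos 23.2°)/2 = (1 − 0.919)/2 ≈ 0.040.

0.04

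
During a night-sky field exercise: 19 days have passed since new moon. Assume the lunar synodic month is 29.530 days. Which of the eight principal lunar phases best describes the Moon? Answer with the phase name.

At 19/29.530 of the cycle, θ ≈ 232° — the waning gibbous range.

waning gibbous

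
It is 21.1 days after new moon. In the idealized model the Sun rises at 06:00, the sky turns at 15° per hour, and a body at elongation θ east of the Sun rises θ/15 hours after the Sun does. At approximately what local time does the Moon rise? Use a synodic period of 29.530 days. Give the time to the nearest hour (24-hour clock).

23:00

Elongation θ = 360° × 21.1/29.530 ≈ 257.2°.
At 15° of sky rotation per hour, 257.2° corresponds to a 17.15 h lag.
06:00 + 17.15 h ≈ 23:09 → 23:00 to the nearest hour.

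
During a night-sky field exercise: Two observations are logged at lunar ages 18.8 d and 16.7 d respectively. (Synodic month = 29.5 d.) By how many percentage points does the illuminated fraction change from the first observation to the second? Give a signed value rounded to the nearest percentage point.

+13 pp

First observation: θ = 360°·18.8/29.5 = 229.4°, so f = 0.825.
Second observation: θ = 203.8°, f = 0.957.
Δf = 0.957 − 0.825 = +0.132, i.e. +13 pp.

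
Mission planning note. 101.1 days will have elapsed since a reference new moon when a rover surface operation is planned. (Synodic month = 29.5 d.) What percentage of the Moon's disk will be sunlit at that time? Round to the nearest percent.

95%

Reduce mod P: 101.1 − 3×29.5 = 12.60 d into the current lunation.
Phase angle: θ = 360°·(12.60 d)/(29.5 d) = 153.8°.
cos 153.8° = (-0.897), so f = (1 − (-0.897))/2 = 0.948, so 95%.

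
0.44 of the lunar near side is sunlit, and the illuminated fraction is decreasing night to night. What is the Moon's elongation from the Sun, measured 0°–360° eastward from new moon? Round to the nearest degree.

277°

cos θ = 1 − 2f = 0.120, giving a principal value of 83.1°.
Waning ⇒ past full, so θ = 360° − 83.1° = 276.9°.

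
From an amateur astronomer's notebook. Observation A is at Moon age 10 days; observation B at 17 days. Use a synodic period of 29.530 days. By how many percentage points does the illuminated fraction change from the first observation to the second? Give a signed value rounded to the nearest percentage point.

+18 percentage points

θ₁ = 360° × 10/29.530 = 121.9°, f₁ = (1 − cos θ₁)/2 = 0.764.
θ₂ = 360° × 17/29.530 = 207.2°, f₂ = (1 − cos θ₂)/2 = 0.945.
Change = f₂ − f₁ = +0.180 → +18 percentage points.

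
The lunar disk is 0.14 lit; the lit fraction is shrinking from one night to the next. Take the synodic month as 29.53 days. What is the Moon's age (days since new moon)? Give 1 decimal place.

cos θ = 1 − 2f = 0.720, giving a principal value of 43.9°.
Waning ⇒ past full, so θ = 360° − 43.9° = 316.1°.
That fraction of the synodic month is 316.1/360 × 29.53 d ≈ 25.93 d.

25.9 days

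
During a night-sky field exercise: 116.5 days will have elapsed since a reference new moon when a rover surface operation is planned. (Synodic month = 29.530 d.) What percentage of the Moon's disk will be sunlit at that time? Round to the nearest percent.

3%

116.5 d spans 3 complete synodic months (3 × 29.530 = 88.59 d) plus 27.91 d.
Phase angle: θ = 360°·(27.91 d)/(29.530 d) = 340.3°.
Illuminated fraction = (1 − cos 340.3°)/2 = (1 − 0.941)/2 ≈ 0.029, so 3%.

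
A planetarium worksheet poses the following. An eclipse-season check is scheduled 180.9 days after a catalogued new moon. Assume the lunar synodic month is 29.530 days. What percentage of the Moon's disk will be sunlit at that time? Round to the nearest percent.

15%

180.9/29.530 = 6.126 lunations, so 6 complete cycles and 3.72 d into the next.
Elongation θ = 360° × 3.72/29.530 ≈ 45.4°.
With cos θ = 0.703, the lit fraction is (1 − 0.703)/2 ≈ 0.149, so 15%.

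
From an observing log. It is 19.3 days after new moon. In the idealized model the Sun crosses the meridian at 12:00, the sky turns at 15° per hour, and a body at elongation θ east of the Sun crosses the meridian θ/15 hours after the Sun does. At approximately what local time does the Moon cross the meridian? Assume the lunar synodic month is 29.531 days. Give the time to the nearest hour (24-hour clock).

04:00

Elongation θ = 360° × 19.3/29.531 ≈ 235.3°.
At 15° of sky rotation per hour, 235.3° corresponds to a 15.69 h lag.
12:00 + 15.69 h ≈ 03:41 → 04:00 to the nearest hour.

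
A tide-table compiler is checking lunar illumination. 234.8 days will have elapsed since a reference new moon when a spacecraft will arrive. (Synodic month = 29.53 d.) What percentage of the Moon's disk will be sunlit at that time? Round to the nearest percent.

2%

Reduce mod P: 234.8 − 7×29.53 = 28.09 d into the current lunation.
Elongation θ = 360° × 28.09/29.53 ≈ 342.4°.
With cos θ = 0.953, the lit fraction is (1 − 0.953)/2 ≈ 0.023, so 2%.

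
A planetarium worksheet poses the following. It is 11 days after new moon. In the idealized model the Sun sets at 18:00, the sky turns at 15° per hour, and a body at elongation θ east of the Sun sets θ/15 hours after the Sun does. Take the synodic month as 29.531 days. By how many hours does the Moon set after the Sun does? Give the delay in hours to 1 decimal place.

Phase angle: θ = 360°·(11 d)/(29.531 d) = 134.1°.
At 15° of sky rotation per hour, 134.1° corresponds to a 8.94 h lag.
So the Moon sets 8.94 h after the Sun.

8.9 h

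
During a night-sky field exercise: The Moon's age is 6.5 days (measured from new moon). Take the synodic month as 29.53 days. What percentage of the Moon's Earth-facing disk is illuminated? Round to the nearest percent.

41%

Phase angle: θ = 360°·(6.5 d)/(29.53 d) = 79.2°.
With cos θ = 0.187, the lit fraction is (1 − 0.187)/2 ≈ 0.407, so 41%.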